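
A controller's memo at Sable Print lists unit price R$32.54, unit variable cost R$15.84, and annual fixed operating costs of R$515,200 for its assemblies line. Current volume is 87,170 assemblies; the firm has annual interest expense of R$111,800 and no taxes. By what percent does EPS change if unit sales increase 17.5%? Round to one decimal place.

Total contribution margin = 87,170 × R$16.70 = R$1,455,739.00.
EBIT = R$1,455,739.00 − R$515,200 = R$940,539.00.
After interest of R$111,800.00, pre-tax earnings = R$828,739.00.
DCL = total CM / (EBIT − I) = R$1,455,739.00 / R$828,739.00 = 1.7566.
EPS therefore changes by 1.7566 × (+17.5%) = +30.7%.

+30.7%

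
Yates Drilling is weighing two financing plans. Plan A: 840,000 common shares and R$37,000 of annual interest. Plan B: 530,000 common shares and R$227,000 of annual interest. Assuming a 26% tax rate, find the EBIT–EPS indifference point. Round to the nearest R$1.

Set EPS_A = EPS_B: (EBIT − R$37,000)(1 − 0.26) ÷ 840,000 = (EBIT − R$227,000)(1 − 0.26) ÷ 530,000.
The (1 − t) factor cancels: (EBIT − 37,000) × 530,000 = (EBIT − 227,000) × 840,000.
Solving, EBIT = (227,000·840,000 − 37,000·530,000) / (840,000 − 530,000) = 171,070,000,000 / 310,000 = 551,838.71.

R$551,839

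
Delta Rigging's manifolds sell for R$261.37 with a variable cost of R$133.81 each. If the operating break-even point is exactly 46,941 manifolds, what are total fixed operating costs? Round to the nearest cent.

R$5,987,793.96

Each unit contributes R$261.37 − R$133.81 = R$127.56.
Since BE = FC / CM, FC = 46,941 × R$127.56 = R$5,987,793.96.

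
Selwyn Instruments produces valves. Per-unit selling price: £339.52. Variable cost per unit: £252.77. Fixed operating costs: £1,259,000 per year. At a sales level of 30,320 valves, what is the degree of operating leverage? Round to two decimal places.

1.92

Contribution at this volume is 30,320 × £86.75 = £2,630,260.00.
EBIT = £2,630,260.00 − £1,259,000 = £1,371,260.00.
Degree of operating leverage = £2,630,260.00 / £1,371,260.00 = 1.9181.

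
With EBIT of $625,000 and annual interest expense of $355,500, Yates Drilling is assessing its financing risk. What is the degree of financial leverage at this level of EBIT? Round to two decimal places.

2.32

Annual interest charges come to $355,500.00.
Degree of financial leverage = EBIT / (EBIT − interest) = $625,000 / $269,500.00 = 2.3191.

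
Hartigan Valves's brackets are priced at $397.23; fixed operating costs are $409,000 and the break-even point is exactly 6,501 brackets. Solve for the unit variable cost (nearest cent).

At break-even, FC = Q × (P − VC), so P − VC = $409,000 ÷ 6,501 = $62.9134.
Hence VC = price − CM = $397.23 − $62.9134 = $334.32.

$334.32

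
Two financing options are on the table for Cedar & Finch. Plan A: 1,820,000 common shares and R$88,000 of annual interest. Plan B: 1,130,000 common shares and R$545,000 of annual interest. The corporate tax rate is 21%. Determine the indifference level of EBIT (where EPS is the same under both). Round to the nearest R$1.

Set EPS_A = EPS_B: (EBIT − R$88,000)(1 − 0.21) ÷ 1,820,000 = (EBIT − R$545,000)(1 − 0.21) ÷ 1,130,000.
The (1 − t) factor cancels: (EBIT − 88,000) × 1,130,000 = (EBIT − 545,000) × 1,820,000.
Solving, EBIT = (545,000·1,820,000 − 88,000·1,130,000) / (1,820,000 − 1,130,000) = 892,460,000,000 / 690,000 = 1,293,420.29.

R$1,293,420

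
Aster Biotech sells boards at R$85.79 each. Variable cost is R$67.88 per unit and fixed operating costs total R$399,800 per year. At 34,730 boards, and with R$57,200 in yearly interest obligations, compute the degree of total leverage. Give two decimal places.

3.77

Contribution at this volume is 34,730 × R$17.91 = R$622,014.30.
EBIT = R$622,014.30 − R$399,800 = R$222,214.30. Interest = R$57,200.00, so EBIT − I = R$165,014.30.
DCL = contribution ÷ (EBIT − I) = R$622,014.30 ÷ R$165,014.30 = 3.7695.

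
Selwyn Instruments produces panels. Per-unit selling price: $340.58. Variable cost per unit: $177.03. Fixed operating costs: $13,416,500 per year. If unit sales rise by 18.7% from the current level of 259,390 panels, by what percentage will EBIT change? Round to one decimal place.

+27.3%

Total contribution margin = 259,390 × $163.55 = $42,423,234.50.
Subtracting fixed costs: EBIT = $42,423,234.50 − $13,416,500 = $29,006,734.50.
DOL = contribution ÷ EBIT = $42,423,234.50 ÷ $29,006,734.50 = 1.4625.
%ΔEBIT = DOL × %ΔSales = 1.4625 × +18.7% = +27.3%.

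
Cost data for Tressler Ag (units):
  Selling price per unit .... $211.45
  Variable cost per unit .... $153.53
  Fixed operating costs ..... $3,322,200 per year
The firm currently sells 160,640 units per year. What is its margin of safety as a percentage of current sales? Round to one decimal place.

Unit CM = price − variable cost = $211.45 − $153.53 = $57.92. Break-even units = $3,322,200 ÷ $57.92 = 57,358.43; break-even revenue = 57,358.43 × $211.45 = $12,128,439.05.
Current sales = 160,640 × $211.45 = $33,967,328.00.
Margin of safety = ($33,967,328.00 − $12,128,439.05) ÷ $33,967,328.00 = 64.3%.

64.3%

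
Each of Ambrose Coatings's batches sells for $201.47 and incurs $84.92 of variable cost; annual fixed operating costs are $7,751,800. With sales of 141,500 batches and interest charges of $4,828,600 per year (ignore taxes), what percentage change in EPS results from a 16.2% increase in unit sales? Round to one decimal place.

+68.3%

At 141,500 units, contribution = 141,500 × $116.55 = $16,491,825.00.
Subtracting fixed costs: EBIT = $16,491,825.00 − $7,751,800 = $8,740,025.00.
Interest = $4,828,600.00, so EBIT − I = $3,911,425.00.
DCL = total CM / (EBIT − I) = $16,491,825.00 / $3,911,425.00 = 4.2163.
EPS therefore changes by 4.2163 × (+16.2%) = +68.3%.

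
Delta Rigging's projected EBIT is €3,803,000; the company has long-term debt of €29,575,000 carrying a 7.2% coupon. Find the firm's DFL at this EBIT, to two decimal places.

Annual interest charges come to €2,129,400.00.
DFL = EBIT ÷ (EBIT − I) = €3,803,000 ÷ (€3,803,000 − €2,129,400.00) = €3,803,000 ÷ €1,673,600.00 = 2.2723.

2.27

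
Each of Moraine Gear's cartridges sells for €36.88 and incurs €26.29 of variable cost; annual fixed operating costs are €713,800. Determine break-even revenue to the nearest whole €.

€2,485,830

CM per unit = €36.88 − €26.29 = €10.59; CM ratio = €10.59 / €36.88 = 0.2871.
Break-even revenue = fixed costs × price ÷ CM = €713,800 × €36.88 ÷ €10.59 = €2,485,830.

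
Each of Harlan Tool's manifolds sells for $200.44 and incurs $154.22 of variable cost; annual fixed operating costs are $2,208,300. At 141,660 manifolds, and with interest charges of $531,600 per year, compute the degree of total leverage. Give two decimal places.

1.72

At 141,660 units, contribution = 141,660 × $46.22 = $6,547,525.20.
Operating income = contribution − fixed costs = $6,547,525.20 − $2,208,300 = $4,339,225.20. Interest = $531,600.00.
DOL = $6,547,525.20 ÷ $4,339,225.20 = 1.5089; DFL = $4,339,225.20 ÷ $3,807,625.20 = 1.1396.
Combined leverage = 1.5089 × 1.1396 = 1.7195.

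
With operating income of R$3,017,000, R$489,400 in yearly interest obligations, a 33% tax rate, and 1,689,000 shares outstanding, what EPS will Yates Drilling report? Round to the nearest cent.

R$1.00

Interest = R$489,400.00, so EBT = R$3,017,000 − R$489,400.00 = R$2,527,600.00.
After tax at 33%: net income = R$2,527,600.00 × 0.67 = R$1,693,492.00.
EPS = R$1,693,492.00 ÷ 1,689,000 = R$1.00.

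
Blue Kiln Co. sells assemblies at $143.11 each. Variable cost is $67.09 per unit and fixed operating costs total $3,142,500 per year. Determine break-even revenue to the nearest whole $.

CM per unit = $143.11 − $67.09 = $76.02; CM ratio = $76.02 / $143.11 = 0.5312.
Break-even revenue = fixed costs × price ÷ CM = $3,142,500 × $143.11 ÷ $76.02 = $5,915,853.

$5,915,853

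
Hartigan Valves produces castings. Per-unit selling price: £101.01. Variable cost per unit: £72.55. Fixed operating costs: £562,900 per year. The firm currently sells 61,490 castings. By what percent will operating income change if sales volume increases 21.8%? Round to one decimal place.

At 61,490 units, contribution = 61,490 × £28.46 = £1,750,005.40.
Subtracting fixed costs: EBIT = £1,750,005.40 − £562,900 = £1,187,105.40.
Degree of operating leverage = £1,750,005.40 / £1,187,105.40 = 1.4742.
Operating income changes by 1.4742 × +21.8% = +32.1%.

+32.1%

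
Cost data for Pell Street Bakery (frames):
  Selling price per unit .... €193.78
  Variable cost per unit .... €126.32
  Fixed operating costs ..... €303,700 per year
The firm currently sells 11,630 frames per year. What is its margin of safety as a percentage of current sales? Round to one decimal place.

Unit CM = price − variable cost = €193.78 − €126.32 = €67.46. Break-even units = €303,700 ÷ €67.46 = 4,501.93; break-even revenue = 4,501.93 × €193.78 = €872,383.43.
Current sales = 11,630 × €193.78 = €2,253,661.40.
Margin of safety = (€2,253,661.40 − €872,383.43) ÷ €2,253,661.40 = 61.3%.

61.3%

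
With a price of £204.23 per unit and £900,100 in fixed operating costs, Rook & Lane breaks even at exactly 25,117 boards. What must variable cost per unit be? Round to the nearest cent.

£168.39

At break-even, FC = Q × (P − VC), so P − VC = £900,100 ÷ 25,117 = £35.8363.
Variable cost per unit = £204.23 − £35.8363 = £168.39.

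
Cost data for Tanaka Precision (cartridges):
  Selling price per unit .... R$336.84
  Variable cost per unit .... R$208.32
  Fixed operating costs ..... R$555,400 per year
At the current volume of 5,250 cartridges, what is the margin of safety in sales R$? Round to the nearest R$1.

R$312,754

Contribution margin per unit = R$336.84 − R$208.32 = R$128.52. Break-even units = R$555,400 ÷ R$128.52 = 4,321.51; break-even revenue = 4,321.51 × R$336.84 = R$1,455,656.21.
Actual sales revenue = 5,250 × R$336.84 = R$1,768,410.00.
Margin of safety = R$1,768,410.00 − R$1,455,656.21 = R$312,754.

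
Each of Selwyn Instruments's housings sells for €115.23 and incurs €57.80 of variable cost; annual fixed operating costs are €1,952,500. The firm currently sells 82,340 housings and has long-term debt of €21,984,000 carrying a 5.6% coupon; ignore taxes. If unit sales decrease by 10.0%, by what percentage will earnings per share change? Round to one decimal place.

Contribution at this volume is 82,340 × €57.43 = €4,728,786.20.
EBIT = €4,728,786.20 − €1,952,500 = €2,776,286.20.
After interest of €1,231,104.00, pre-tax earnings = €1,545,182.20.
DCL = total CM / (EBIT − I) = €4,728,786.20 / €1,545,182.20 = 3.0603.
EPS therefore changes by 3.0603 × (-10.0%) = -30.6%.

-30.6%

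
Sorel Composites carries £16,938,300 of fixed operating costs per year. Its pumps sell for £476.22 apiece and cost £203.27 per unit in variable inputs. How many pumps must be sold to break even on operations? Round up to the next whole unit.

62,057 pumps

Contribution margin per unit = £476.22 − £203.27 = £272.95.
Break-even Q = £16,938,300 / £272.95 = 62,056.42 → 62,057 pumps.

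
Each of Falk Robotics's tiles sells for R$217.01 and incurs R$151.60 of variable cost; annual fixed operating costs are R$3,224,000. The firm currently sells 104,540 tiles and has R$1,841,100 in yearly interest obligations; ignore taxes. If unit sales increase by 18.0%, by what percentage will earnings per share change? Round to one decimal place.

Total contribution margin = 104,540 × R$65.41 = R$6,837,961.40.
Subtracting fixed costs: EBIT = R$6,837,961.40 − R$3,224,000 = R$3,613,961.40.
Interest = R$1,841,100.00, so EBIT − I = R$1,772,861.40.
Degree of combined leverage = contribution ÷ (EBIT − I) = R$6,837,961.40 ÷ R$1,772,861.40 = 3.8570.
%ΔEPS = DCL × %ΔSales = 3.8570 × +18.0% = +69.4%.

+69.4%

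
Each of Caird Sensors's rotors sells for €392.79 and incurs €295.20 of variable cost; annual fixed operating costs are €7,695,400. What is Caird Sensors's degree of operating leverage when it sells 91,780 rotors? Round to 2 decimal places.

At 91,780 units, contribution = 91,780 × €97.59 = €8,956,810.20.
Operating income = contribution − fixed costs = €8,956,810.20 − €7,695,400 = €1,261,410.20.
DOL = contribution ÷ EBIT = €8,956,810.20 ÷ €1,261,410.20 = 7.1006.

7.10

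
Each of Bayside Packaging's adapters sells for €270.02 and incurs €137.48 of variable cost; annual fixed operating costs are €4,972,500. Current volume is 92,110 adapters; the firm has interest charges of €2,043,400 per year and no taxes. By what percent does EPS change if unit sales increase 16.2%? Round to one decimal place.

+38.1%

Contribution at this volume is 92,110 × €132.54 = €12,208,259.40.
Operating income = contribution − fixed costs = €12,208,259.40 − €4,972,500 = €7,235,759.40.
Interest = €2,043,400.00, so EBIT − I = €5,192,359.40.
Degree of combined leverage = contribution ÷ (EBIT − I) = €12,208,259.40 ÷ €5,192,359.40 = 2.3512.
%ΔEPS = DCL × %ΔSales = 2.3512 × +16.2% = +38.1%.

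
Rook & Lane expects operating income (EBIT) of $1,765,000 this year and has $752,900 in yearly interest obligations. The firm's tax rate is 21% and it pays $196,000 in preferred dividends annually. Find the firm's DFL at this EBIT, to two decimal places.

2.31

Interest = $752,900.00.
Preferred dividends grossed up pre-tax: $196,000 / (1 − 0.21) = $248,101.27.
DFL = EBIT ÷ [EBIT − I − D_p/(1−t)] = $1,765,000 ÷ [$1,765,000 − $752,900.00 − $248,101.27] = $1,765,000 ÷ $763,998.73 = 2.3102.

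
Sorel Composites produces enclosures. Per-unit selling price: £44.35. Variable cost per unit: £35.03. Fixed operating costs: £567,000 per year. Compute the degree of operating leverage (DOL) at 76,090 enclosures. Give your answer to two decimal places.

At 76,090 units, contribution = 76,090 × £9.32 = £709,158.80.
EBIT = £709,158.80 − £567,000 = £142,158.80.
DOL = contribution ÷ EBIT = £709,158.80 ÷ £142,158.80 = 4.9885.

4.99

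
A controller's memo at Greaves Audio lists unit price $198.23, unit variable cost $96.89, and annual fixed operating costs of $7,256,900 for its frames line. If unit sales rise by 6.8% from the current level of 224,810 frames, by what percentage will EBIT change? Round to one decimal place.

+10.0%

Total contribution margin = 224,810 × $101.34 = $22,782,245.40.
EBIT = $22,782,245.40 − $7,256,900 = $15,525,345.40.
So DOL = total CM / EBIT = $22,782,245.40 / $15,525,345.40 = 1.4674.
Operating income changes by 1.4674 × +6.8% = +10.0%.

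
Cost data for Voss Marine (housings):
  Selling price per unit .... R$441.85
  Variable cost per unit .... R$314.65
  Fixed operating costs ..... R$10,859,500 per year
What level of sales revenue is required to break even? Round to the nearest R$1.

Contribution margin per unit = R$441.85 − R$314.65 = R$127.20, a CM ratio of R$127.20 ÷ R$441.85 = 0.2879.
Break-even revenue = fixed costs × price ÷ CM = R$10,859,500 × R$441.85 ÷ R$127.20 = R$37,722,249.

R$37,722,249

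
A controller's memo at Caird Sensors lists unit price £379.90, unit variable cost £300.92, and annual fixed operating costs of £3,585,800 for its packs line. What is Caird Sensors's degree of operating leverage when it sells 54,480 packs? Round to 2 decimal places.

6.00

Contribution at this volume is 54,480 × £78.98 = £4,302,830.40.
Operating income = contribution − fixed costs = £4,302,830.40 − £3,585,800 = £717,030.40.
Degree of operating leverage = £4,302,830.40 / £717,030.40 = 6.0009.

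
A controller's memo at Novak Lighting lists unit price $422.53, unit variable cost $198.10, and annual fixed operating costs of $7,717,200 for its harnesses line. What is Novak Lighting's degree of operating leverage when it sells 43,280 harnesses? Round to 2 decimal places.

At 43,280 units, contribution = 43,280 × $224.43 = $9,713,330.40.
EBIT = $9,713,330.40 − $7,717,200 = $1,996,130.40.
DOL = contribution ÷ EBIT = $9,713,330.40 ÷ $1,996,130.40 = 4.8661.

4.87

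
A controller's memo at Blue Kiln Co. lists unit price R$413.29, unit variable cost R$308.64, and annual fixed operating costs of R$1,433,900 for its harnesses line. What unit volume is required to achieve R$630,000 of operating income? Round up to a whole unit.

19,722 harnesses

Each unit contributes R$413.29 − R$308.64 = R$104.65.
Units = (FC + target) / CM = (R$1,433,900 + R$630,000) / R$104.65 = 19,721.93, so 19,722 harnesses.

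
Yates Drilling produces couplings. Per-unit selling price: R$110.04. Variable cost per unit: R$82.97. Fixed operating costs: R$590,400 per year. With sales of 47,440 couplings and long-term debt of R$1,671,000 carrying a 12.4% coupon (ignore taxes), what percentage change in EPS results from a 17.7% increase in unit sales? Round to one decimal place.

At 47,440 units, contribution = 47,440 × R$27.07 = R$1,284,200.80.
Operating income = contribution − fixed costs = R$1,284,200.80 − R$590,400 = R$693,800.80.
After interest of R$207,204.00, pre-tax earnings = R$486,596.80.
DCL = total CM / (EBIT − I) = R$1,284,200.80 / R$486,596.80 = 2.6391.
EPS therefore changes by 2.6391 × (+17.7%) = +46.7%.

+46.7%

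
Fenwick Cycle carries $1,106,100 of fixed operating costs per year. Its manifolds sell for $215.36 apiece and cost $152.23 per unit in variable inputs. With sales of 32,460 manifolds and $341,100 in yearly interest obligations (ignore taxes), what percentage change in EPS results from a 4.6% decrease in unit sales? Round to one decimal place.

Contribution at this volume is 32,460 × $63.13 = $2,049,199.80.
Operating income = contribution − fixed costs = $2,049,199.80 − $1,106,100 = $943,099.80.
Interest = $341,100.00, so EBIT − I = $601,999.80.
Degree of combined leverage = contribution ÷ (EBIT − I) = $2,049,199.80 ÷ $601,999.80 = 3.4040.
EPS therefore changes by 3.4040 × (-4.6%) = -15.7%.

-15.7%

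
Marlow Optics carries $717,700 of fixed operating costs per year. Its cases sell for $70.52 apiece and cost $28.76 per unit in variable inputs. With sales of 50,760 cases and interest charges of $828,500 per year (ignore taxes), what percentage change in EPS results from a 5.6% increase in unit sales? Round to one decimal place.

Contribution at this volume is 50,760 × $41.76 = $2,119,737.60.
Operating income = contribution − fixed costs = $2,119,737.60 − $717,700 = $1,402,037.60.
Interest = $828,500.00, so EBIT − I = $573,537.60.
Degree of combined leverage = contribution ÷ (EBIT − I) = $2,119,737.60 ÷ $573,537.60 = 3.6959.
%ΔEPS = DCL × %ΔSales = 3.6959 × +5.6% = +20.7%.

+20.7%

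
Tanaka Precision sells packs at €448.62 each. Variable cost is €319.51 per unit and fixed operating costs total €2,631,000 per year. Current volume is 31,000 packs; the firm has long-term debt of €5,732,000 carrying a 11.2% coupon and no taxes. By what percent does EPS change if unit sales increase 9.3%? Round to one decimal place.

Contribution at this volume is 31,000 × €129.11 = €4,002,410.00.
EBIT = €4,002,410.00 − €2,631,000 = €1,371,410.00.
After interest of €641,984.00, pre-tax earnings = €729,426.00.
DCL = total CM / (EBIT − I) = €4,002,410.00 / €729,426.00 = 5.4871.
%ΔEPS = DCL × %ΔSales = 5.4871 × +9.3% = +51.0%.

+51.0%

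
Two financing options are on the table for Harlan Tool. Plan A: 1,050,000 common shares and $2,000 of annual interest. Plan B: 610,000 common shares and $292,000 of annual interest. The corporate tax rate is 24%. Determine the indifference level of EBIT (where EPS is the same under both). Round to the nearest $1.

$694,045

Set EPS_A = EPS_B: (EBIT − $2,000)(1 − 0.24) ÷ 1,050,000 = (EBIT − $292,000)(1 − 0.24) ÷ 610,000.
Cancelling (1 − t) and cross-multiplying: 610,000·(EBIT − 2,000) = 1,050,000·(EBIT − 292,000).
EBIT × (1,050,000 − 610,000) = 292,000 × 1,050,000 − 2,000 × 610,000 = 305,380,000,000, so EBIT = 305,380,000,000 ÷ 440,000 = 694,045.45.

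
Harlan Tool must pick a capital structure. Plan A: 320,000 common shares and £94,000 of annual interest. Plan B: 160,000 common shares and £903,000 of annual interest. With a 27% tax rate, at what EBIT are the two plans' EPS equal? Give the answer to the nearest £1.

£1,712,000

At indifference, (EBIT − 94,000)(1 − t)/320,000 = (EBIT − 903,000)(1 − t)/160,000.
The (1 − t) factor cancels: (EBIT − 94,000) × 160,000 = (EBIT − 903,000) × 320,000.
Solving, EBIT = (903,000·320,000 − 94,000·160,000) / (320,000 − 160,000) = 273,920,000,000 / 160,000 = 1,712,000.00.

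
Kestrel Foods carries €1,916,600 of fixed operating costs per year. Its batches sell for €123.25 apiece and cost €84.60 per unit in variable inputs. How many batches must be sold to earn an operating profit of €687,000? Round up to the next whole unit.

67,364 batches

Contribution margin per unit = €123.25 − €84.60 = €38.65.
Required volume = (fixed costs + target profit) ÷ CM = (€1,916,600 + €687,000) ÷ €38.65 = 67,363.52, so 67,364 batches.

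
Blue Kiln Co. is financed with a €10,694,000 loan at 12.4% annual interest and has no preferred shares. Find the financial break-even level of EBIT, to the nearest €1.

Annual interest = 12.4% × €10,694,000 = €1,326,056.00.
Without preferred stock the financial break-even is simply EBIT = interest = €1,326,056.00.

€1,326,056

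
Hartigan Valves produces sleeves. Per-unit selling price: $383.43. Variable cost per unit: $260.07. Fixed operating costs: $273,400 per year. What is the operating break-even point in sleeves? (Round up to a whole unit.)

Unit CM = price − variable cost = $383.43 − $260.07 = $123.36.
Break-even volume = fixed costs ÷ CM per unit = $273,400 ÷ $123.36 = 2,216.28, so 2,217 sleeves.

2,217 sleeves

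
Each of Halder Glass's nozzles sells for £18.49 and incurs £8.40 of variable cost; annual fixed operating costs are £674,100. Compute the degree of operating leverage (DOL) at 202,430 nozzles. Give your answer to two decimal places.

1.49

At 202,430 units, contribution = 202,430 × £10.09 = £2,042,518.70.
Operating income = contribution − fixed costs = £2,042,518.70 − £674,100 = £1,368,418.70.
DOL = contribution ÷ EBIT = £2,042,518.70 ÷ £1,368,418.70 = 1.4926.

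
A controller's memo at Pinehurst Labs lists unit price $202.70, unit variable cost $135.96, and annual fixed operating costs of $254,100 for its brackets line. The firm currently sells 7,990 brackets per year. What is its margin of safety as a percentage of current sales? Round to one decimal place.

Unit CM = price − variable cost = $202.70 − $135.96 = $66.74. Break-even units = $254,100 ÷ $66.74 = 3,807.31; break-even revenue = 3,807.31 × $202.70 = $771,742.13.
Current sales = 7,990 × $202.70 = $1,619,573.00.
Margin of safety = ($1,619,573.00 − $771,742.13) ÷ $1,619,573.00 = 52.3%.

52.3%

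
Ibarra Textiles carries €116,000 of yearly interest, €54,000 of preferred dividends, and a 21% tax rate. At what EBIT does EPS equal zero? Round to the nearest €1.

€184,354

Grossing the preferred dividend up to pre-tax terms: €54,000 / (1 − 0.21) = €68,354.43.
EPS = 0 when EBIT covers interest plus the pre-tax preferred burden: €116,000 + €68,354.43 = €184,354.43.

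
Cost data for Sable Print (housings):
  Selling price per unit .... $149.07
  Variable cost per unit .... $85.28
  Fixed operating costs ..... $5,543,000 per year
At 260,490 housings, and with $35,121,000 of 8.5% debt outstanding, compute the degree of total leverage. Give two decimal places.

2.05

Total contribution margin = 260,490 × $63.79 = $16,616,657.10.
EBIT = $16,616,657.10 − $5,543,000 = $11,073,657.10. Interest = $2,985,285.00.
DOL = $16,616,657.10 ÷ $11,073,657.10 = 1.5006; DFL = $11,073,657.10 ÷ $8,088,372.10 = 1.3691.
Combined leverage = 1.5006 × 1.3691 = 2.0545.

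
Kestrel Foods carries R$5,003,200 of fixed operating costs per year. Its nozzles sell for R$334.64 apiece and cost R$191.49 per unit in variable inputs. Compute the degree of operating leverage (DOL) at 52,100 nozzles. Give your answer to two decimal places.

3.04

Total contribution margin = 52,100 × R$143.15 = R$7,458,115.00.
EBIT = R$7,458,115.00 − R$5,003,200 = R$2,454,915.00.
Degree of operating leverage = R$7,458,115.00 / R$2,454,915.00 = 3.0380.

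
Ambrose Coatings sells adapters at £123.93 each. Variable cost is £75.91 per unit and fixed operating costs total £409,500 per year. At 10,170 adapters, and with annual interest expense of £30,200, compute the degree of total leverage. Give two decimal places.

Contribution at this volume is 10,170 × £48.02 = £488,363.40.
Subtracting fixed costs: EBIT = £488,363.40 − £409,500 = £78,863.40. Interest = £30,200.00.
DOL = £488,363.40 ÷ £78,863.40 = 6.1925; DFL = £78,863.40 ÷ £48,663.40 = 1.6206.
DCL = DOL × DFL = 6.1925 × 1.6206 = 10.0356.

10.04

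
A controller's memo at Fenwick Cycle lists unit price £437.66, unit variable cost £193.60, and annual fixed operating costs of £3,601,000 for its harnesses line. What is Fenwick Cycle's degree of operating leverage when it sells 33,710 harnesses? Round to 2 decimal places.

1.78

Contribution at this volume is 33,710 × £244.06 = £8,227,262.60.
Subtracting fixed costs: EBIT = £8,227,262.60 − £3,601,000 = £4,626,262.60.
So DOL = total CM / EBIT = £8,227,262.60 / £4,626,262.60 = 1.7784.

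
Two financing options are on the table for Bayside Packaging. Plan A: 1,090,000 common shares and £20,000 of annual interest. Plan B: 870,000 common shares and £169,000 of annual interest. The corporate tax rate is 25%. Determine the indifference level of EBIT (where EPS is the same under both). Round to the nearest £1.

£758,227

At indifference, (EBIT − 20,000)(1 − t)/1,090,000 = (EBIT − 169,000)(1 − t)/870,000.
The (1 − t) factor cancels: (EBIT − 20,000) × 870,000 = (EBIT − 169,000) × 1,090,000.
EBIT × (1,090,000 − 870,000) = 169,000 × 1,090,000 − 20,000 × 870,000 = 166,810,000,000, so EBIT = 166,810,000,000 ÷ 220,000 = 758,227.27.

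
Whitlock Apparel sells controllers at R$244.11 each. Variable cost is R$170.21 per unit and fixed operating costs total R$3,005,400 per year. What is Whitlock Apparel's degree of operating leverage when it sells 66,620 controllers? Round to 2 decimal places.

2.57

At 66,620 units, contribution = 66,620 × R$73.90 = R$4,923,218.00.
Subtracting fixed costs: EBIT = R$4,923,218.00 − R$3,005,400 = R$1,917,818.00.
DOL = contribution ÷ EBIT = R$4,923,218.00 ÷ R$1,917,818.00 = 2.5671.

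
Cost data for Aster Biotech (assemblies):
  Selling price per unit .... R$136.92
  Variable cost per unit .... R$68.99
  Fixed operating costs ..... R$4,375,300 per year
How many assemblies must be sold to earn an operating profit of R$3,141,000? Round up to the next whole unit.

Each unit contributes R$136.92 − R$68.99 = R$67.93.
Need Q such that Q × R$67.93 − R$4,375,300 = R$3,141,000, i.e. Q = R$7,516,300 / R$67.93 = 110,647.73 → 110,648.

110,648 assemblies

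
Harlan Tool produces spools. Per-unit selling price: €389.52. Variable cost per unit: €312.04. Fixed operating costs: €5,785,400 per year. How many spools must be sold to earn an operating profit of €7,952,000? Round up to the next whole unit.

177,303 spools

Each unit contributes €389.52 − €312.04 = €77.48.
Required volume = (fixed costs + target profit) ÷ CM = (€5,785,400 + €7,952,000) ÷ €77.48 = 177,302.53, so 177,303 spools.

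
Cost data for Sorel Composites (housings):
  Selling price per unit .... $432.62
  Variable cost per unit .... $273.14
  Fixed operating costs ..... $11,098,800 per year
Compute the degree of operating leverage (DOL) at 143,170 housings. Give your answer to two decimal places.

At 143,170 units, contribution = 143,170 × $159.48 = $22,832,751.60.
Operating income = contribution − fixed costs = $22,832,751.60 − $11,098,800 = $11,733,951.60.
So DOL = total CM / EBIT = $22,832,751.60 / $11,733,951.60 = 1.9459.

1.95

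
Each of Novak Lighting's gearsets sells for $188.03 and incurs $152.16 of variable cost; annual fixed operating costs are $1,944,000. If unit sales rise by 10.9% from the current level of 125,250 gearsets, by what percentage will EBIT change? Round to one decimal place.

Contribution at this volume is 125,250 × $35.87 = $4,492,717.50.
Operating income = contribution − fixed costs = $4,492,717.50 − $1,944,000 = $2,548,717.50.
DOL = contribution ÷ EBIT = $4,492,717.50 ÷ $2,548,717.50 = 1.7627.
So EBIT moves 1.7627 × (+10.9%) = +19.2%.

+19.2%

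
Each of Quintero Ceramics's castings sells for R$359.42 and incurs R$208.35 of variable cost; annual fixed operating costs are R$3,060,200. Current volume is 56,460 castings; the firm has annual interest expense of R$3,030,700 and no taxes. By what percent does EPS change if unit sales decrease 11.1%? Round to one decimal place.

-38.8%

Total contribution margin = 56,460 × R$151.07 = R$8,529,412.20.
EBIT = R$8,529,412.20 − R$3,060,200 = R$5,469,212.20.
After interest of R$3,030,700.00, pre-tax earnings = R$2,438,512.20.
Degree of combined leverage = contribution ÷ (EBIT − I) = R$8,529,412.20 ÷ R$2,438,512.20 = 3.4978.
%ΔEPS = DCL × %ΔSales = 3.4978 × -11.1% = -38.8%.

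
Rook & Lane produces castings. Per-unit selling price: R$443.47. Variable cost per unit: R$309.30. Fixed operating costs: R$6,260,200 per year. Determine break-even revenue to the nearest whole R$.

CM per unit = R$443.47 − R$309.30 = R$134.17; CM ratio = R$134.17 / R$443.47 = 0.3025.
Break-even revenue = fixed costs × price ÷ CM = R$6,260,200 × R$443.47 ÷ R$134.17 = R$20,691,741.

R$20,691,741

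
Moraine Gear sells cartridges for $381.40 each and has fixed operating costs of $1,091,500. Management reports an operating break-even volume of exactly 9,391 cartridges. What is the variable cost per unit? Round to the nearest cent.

At break-even, FC = Q × (P − VC), so P − VC = $1,091,500 ÷ 9,391 = $116.2283.
Hence VC = price − CM = $381.40 − $116.2283 = $265.17.

$265.17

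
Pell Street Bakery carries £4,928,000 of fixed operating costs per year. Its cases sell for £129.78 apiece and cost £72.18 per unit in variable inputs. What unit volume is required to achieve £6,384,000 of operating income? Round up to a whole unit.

196,389 cases

Contribution margin per unit = £129.78 − £72.18 = £57.60.
Units = (FC + target) / CM = (£4,928,000 + £6,384,000) / £57.60 = 196,388.89, so 196,389 cases.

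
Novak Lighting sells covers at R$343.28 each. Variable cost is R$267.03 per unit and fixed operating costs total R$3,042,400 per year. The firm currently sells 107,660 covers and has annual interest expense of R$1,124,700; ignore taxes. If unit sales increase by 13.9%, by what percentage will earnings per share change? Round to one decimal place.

+28.2%

At 107,660 units, contribution = 107,660 × R$76.25 = R$8,209,075.00.
EBIT = R$8,209,075.00 − R$3,042,400 = R$5,166,675.00.
After interest of R$1,124,700.00, pre-tax earnings = R$4,041,975.00.
Degree of combined leverage = contribution ÷ (EBIT − I) = R$8,209,075.00 ÷ R$4,041,975.00 = 2.0310.
EPS therefore changes by 2.0310 × (+13.9%) = +28.2%.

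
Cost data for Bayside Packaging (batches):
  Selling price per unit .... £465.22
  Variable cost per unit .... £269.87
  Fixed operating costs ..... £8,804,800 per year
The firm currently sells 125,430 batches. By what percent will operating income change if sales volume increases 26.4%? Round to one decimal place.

+41.2%

At 125,430 units, contribution = 125,430 × £195.35 = £24,502,750.50.
Operating income = contribution − fixed costs = £24,502,750.50 − £8,804,800 = £15,697,950.50.
DOL = contribution ÷ EBIT = £24,502,750.50 ÷ £15,697,950.50 = 1.5609.
Operating income changes by 1.5609 × +26.4% = +41.2%.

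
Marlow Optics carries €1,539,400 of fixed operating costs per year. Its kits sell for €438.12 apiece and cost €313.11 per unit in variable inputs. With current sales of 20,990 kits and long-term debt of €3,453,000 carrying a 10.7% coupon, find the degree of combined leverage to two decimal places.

3.67

At 20,990 units, contribution = 20,990 × €125.01 = €2,623,959.90.
Operating income = contribution − fixed costs = €2,623,959.90 − €1,539,400 = €1,084,559.90. Interest = €369,471.00.
DOL = €2,623,959.90 ÷ €1,084,559.90 = 2.4194; DFL = €1,084,559.90 ÷ €715,088.90 = 1.5167.
DCL = DOL × DFL = 2.4194 × 1.5167 = 3.6695.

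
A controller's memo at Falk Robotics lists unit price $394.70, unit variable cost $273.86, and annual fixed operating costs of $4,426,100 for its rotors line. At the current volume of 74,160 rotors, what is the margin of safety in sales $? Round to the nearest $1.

Contribution margin per unit = $394.70 − $273.86 = $120.84. Break-even units = $4,426,100 ÷ $120.84 = 36,627.77; break-even revenue = 36,627.77 × $394.70 = $14,456,981.71.
Actual sales revenue = 74,160 × $394.70 = $29,270,952.00.
Margin of safety = $29,270,952.00 − $14,456,981.71 = $14,813,970.

$14,813,970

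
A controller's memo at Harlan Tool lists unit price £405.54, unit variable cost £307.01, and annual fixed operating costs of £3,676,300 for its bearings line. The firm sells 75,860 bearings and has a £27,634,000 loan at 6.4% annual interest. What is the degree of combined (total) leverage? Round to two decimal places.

3.68

At 75,860 units, contribution = 75,860 × £98.53 = £7,474,485.80.
Operating income = contribution − fixed costs = £7,474,485.80 − £3,676,300 = £3,798,185.80. Interest = £1,768,576.00, so EBIT − I = £2,029,609.80.
DCL = contribution ÷ (EBIT − I) = £7,474,485.80 ÷ £2,029,609.80 = 3.6827.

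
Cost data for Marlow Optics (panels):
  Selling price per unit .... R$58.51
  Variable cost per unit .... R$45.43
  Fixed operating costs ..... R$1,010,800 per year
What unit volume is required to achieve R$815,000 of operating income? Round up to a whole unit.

Contribution margin per unit = R$58.51 − R$45.43 = R$13.08.
Units = (FC + target) / CM = (R$1,010,800 + R$815,000) / R$13.08 = 139,587.16, so 139,588 panels.

139,588 panels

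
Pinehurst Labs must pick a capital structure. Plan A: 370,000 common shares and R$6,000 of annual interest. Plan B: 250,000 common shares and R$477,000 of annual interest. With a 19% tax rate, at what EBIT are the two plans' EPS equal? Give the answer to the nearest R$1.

R$1,458,250

Set EPS_A = EPS_B: (EBIT − R$6,000)(1 − 0.19) ÷ 370,000 = (EBIT − R$477,000)(1 − 0.19) ÷ 250,000.
Cancelling (1 − t) and cross-multiplying: 250,000·(EBIT − 6,000) = 370,000·(EBIT − 477,000).
Solving, EBIT = (477,000·370,000 − 6,000·250,000) / (370,000 − 250,000) = 174,990,000,000 / 120,000 = 1,458,250.00.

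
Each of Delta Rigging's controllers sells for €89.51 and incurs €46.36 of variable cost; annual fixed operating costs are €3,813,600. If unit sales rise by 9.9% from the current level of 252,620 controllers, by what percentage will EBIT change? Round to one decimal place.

+15.2%

Contribution at this volume is 252,620 × €43.15 = €10,900,553.00.
Operating income = contribution − fixed costs = €10,900,553.00 − €3,813,600 = €7,086,953.00.
Degree of operating leverage = €10,900,553.00 / €7,086,953.00 = 1.5381.
Operating income changes by 1.5381 × +9.9% = +15.2%.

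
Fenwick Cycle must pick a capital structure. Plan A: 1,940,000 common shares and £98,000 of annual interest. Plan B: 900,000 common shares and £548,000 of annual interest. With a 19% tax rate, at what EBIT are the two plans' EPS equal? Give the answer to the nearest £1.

At indifference, (EBIT − 98,000)(1 − t)/1,940,000 = (EBIT − 548,000)(1 − t)/900,000.
Cancelling (1 − t) and cross-multiplying: 900,000·(EBIT − 98,000) = 1,940,000·(EBIT − 548,000).
Solving, EBIT = (548,000·1,940,000 − 98,000·900,000) / (1,940,000 − 900,000) = 974,920,000,000 / 1,040,000 = 937,423.08.

£937,423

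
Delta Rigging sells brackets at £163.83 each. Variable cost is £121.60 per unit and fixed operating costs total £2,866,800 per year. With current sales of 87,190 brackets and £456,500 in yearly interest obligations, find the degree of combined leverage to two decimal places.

10.26

At 87,190 units, contribution = 87,190 × £42.23 = £3,682,033.70.
EBIT = £3,682,033.70 − £2,866,800 = £815,233.70. Interest = £456,500.00, so EBIT − I = £358,733.70.
DCL = contribution ÷ (EBIT − I) = £3,682,033.70 ÷ £358,733.70 = 10.2640.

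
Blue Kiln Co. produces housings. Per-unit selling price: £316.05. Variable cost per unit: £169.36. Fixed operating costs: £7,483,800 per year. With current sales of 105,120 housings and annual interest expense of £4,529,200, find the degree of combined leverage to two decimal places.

4.53

Total contribution margin = 105,120 × £146.69 = £15,420,052.80.
Subtracting fixed costs: EBIT = £15,420,052.80 − £7,483,800 = £7,936,252.80. Interest = £4,529,200.00, so EBIT − I = £3,407,052.80.
DCL = contribution ÷ (EBIT − I) = £15,420,052.80 ÷ £3,407,052.80 = 4.5259.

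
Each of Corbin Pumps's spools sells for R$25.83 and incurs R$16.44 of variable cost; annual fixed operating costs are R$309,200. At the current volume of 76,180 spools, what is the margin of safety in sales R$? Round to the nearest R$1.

R$1,117,182

Unit CM = price − variable cost = R$25.83 − R$16.44 = R$9.39. Break-even units = R$309,200 ÷ R$9.39 = 32,928.65; break-even revenue = 32,928.65 × R$25.83 = R$850,546.96.
Current sales = 76,180 × R$25.83 = R$1,967,729.40.
Margin of safety = R$1,967,729.40 − R$850,546.96 = R$1,117,182.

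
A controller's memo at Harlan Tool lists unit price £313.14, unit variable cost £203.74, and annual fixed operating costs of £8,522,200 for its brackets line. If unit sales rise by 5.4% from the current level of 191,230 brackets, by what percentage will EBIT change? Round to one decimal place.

+9.1%

Contribution at this volume is 191,230 × £109.40 = £20,920,562.00.
Subtracting fixed costs: EBIT = £20,920,562.00 − £8,522,200 = £12,398,362.00.
DOL = contribution ÷ EBIT = £20,920,562.00 ÷ £12,398,362.00 = 1.6874.
%ΔEBIT = DOL × %ΔSales = 1.6874 × +5.4% = +9.1%.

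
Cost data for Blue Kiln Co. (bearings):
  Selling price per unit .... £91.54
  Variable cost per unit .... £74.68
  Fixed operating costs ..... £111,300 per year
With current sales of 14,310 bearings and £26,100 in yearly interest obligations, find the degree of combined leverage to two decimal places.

Total contribution margin = 14,310 × £16.86 = £241,266.60.
Subtracting fixed costs: EBIT = £241,266.60 − £111,300 = £129,966.60. Interest = £26,100.00.
DOL = £241,266.60 ÷ £129,966.60 = 1.8564; DFL = £129,966.60 ÷ £103,866.60 = 1.2513.
Combined leverage = 1.8564 × 1.2513 = 2.3229.

2.32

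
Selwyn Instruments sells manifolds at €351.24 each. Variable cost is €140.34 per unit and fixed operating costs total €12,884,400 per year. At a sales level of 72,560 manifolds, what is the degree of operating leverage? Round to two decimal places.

At 72,560 units, contribution = 72,560 × €210.90 = €15,302,904.00.
Subtracting fixed costs: EBIT = €15,302,904.00 − €12,884,400 = €2,418,504.00.
DOL = contribution ÷ EBIT = €15,302,904.00 ÷ €2,418,504.00 = 6.3274.

6.33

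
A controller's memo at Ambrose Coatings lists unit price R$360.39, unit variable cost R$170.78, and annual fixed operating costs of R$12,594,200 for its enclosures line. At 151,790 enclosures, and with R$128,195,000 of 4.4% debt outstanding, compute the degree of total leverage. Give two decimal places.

Contribution at this volume is 151,790 × R$189.61 = R$28,780,901.90.
Operating income = contribution − fixed costs = R$28,780,901.90 − R$12,594,200 = R$16,186,701.90. Interest = R$5,640,580.00, so EBIT − I = R$10,546,121.90.
DCL = contribution ÷ (EBIT − I) = R$28,780,901.90 ÷ R$10,546,121.90 = 2.7291.

2.73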